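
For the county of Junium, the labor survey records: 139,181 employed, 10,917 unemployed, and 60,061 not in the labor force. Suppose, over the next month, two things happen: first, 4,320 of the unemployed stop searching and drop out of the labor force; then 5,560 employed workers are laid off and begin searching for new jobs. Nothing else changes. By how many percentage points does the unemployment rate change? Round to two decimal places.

The unemployment rate changes by +1.07 percentage points.

Initially, labor force = 139,181 + 10,917 = 150,098, so u = 10,917/150,098 = 7.27%.
After the first change, unemployed and labor force both fall by 4,320 → E = 139,181, U = 6,597, labor force = 145,778.
After the second change, employed falls and unemployed rises by 5,560; labor force unchanged → E = 133,621, U = 12,157, labor force = 145,778.
New unemployment rate = 12,157 / 145,778 = 8.34%.
Change = 8.34% − 7.27% = +1.07 percentage points.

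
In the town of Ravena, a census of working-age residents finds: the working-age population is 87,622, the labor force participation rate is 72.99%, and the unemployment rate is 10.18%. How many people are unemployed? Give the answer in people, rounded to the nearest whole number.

About 6,511 are unemployed.

Labor force = 0.7299 × 87,622 = 63,955.
Unemployed = 0.1018 × 63,955 ≈ 6,511.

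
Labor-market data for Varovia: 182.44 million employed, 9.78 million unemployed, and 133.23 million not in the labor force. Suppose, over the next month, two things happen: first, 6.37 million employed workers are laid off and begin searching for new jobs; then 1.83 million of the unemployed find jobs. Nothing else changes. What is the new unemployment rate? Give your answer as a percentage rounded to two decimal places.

Initially, labor force = 182.44 + 9.78 = 192.22 million, so u = 9.78/192.22 = 5.09%.
After the first change, employed falls and unemployed rises by 6.37; labor force unchanged → E = 176.07, U = 16.15, labor force = 192.22 million.
After the second change, unemployed falls and employed rises by 1.83; labor force unchanged → E = 177.90, U = 14.32, labor force = 192.22 million.
New unemployment rate = 14.32 / 192.22 = 7.45%.

New unemployment rate ≈ 7.45%.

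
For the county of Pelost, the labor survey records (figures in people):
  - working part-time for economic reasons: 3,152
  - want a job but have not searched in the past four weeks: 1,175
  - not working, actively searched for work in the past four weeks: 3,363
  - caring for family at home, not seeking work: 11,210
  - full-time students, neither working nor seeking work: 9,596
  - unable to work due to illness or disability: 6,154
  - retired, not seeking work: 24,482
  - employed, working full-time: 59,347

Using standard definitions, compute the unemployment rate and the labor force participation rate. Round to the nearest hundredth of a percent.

Employed = 3,152 + 59,347 = 62,499 (anyone who worked, including part-time for economic reasons, counts as employed).
Unemployed = 3,363.
Labor force = 62,499 + 3,363 = 65,862.
Not in labor force = 1,175 + 11,210 + 9,596 + 6,154 + 24,482 = 52,617 (those not working and not actively searching are outside the labor force — including those who want a job but have given up searching).
Civilian working-age population = 65,862 + 52,617 = 118,479.
Unemployment rate = 3,363 / 65,862 = 5.11%.
Labor force participation rate = 65,862 / 118,479 = 55.59%.

Unemployment rate ≈ 5.11%; labor force participation rate ≈ 55.59%.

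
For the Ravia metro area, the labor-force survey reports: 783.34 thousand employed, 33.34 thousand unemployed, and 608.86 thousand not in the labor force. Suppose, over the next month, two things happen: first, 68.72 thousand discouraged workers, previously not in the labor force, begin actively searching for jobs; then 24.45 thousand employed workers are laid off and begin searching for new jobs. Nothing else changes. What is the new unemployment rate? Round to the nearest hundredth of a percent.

Initially, labor force = 783.34 + 33.34 = 816.68 thousand, so u = 33.34/816.68 = 4.08%.
After the first change, unemployed and labor force both rise by 68.72 → E = 783.34, U = 102.06, labor force = 885.40 thousand.
After the second change, employed falls and unemployed rises by 24.45; labor force unchanged → E = 758.89, U = 126.51, labor force = 885.40 thousand.
New unemployment rate = 126.51 / 885.40 = 14.29%.

New unemployment rate ≈ 14.29%.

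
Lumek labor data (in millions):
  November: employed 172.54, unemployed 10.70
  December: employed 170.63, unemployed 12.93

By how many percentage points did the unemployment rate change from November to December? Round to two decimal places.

The unemployment rate changed by +1.20 percentage points.

November: labor force = 172.54 + 10.70 = 183.24; u = 10.70/183.24 = 5.84%.
December: labor force = 170.63 + 12.93 = 183.56; u = 12.93/183.56 = 7.04%.
Change = 7.04% − 5.84% = +1.20 pp.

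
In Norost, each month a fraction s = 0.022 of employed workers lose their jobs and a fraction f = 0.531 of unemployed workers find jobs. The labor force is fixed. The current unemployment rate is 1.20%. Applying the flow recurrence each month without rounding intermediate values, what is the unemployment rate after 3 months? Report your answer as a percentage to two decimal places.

Unemployment rate after three months ≈ 3.73%.

With a fixed labor force, u_{t+1} = u_t + s·(1−u_t) − f·u_t = u_t·(1−s−f) + s.
Here 1−s−f = 0.447 and s = 0.022.
u_1 = 0.012000 × 0.447 + 0.022 = 0.027364.
u_2 = 0.027364 × 0.447 + 0.022 = 0.034232.
u_3 = 0.034232 × 0.447 + 0.022 = 0.037302.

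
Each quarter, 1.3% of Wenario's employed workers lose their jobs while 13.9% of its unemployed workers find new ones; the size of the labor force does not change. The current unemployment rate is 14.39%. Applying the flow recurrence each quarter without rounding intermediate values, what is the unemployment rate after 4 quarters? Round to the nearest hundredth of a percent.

With a fixed labor force, u_{t+1} = u_t + s·(1−u_t) − f·u_t = u_t·(1−s−f) + s.
Here 1−s−f = 0.848 and s = 0.013.
u_1 = 0.143900 × 0.848 + 0.013 = 0.135027.
u_2 = 0.135027 × 0.848 + 0.013 = 0.127503.
u_3 = 0.127503 × 0.848 + 0.013 = 0.121123.
u_4 = 0.121123 × 0.848 + 0.013 = 0.115712.

Unemployment rate after four quarters ≈ 11.57%.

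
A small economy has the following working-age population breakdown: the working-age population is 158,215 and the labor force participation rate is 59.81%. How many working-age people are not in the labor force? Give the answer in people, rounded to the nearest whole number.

Share not in the labor force = 1 − 0.5981 = 0.4019.
Not in labor force = 0.4019 × 158,215 ≈ 63,587.

About 63,587 are not in the labor force.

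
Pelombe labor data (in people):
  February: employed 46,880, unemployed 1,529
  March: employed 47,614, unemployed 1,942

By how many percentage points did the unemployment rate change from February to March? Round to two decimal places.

The unemployment rate changed by +0.76 percentage points.

February: labor force = 46,880 + 1,529 = 48,409; u = 1,529/48,409 = 3.16%.
March: labor force = 47,614 + 1,942 = 49,556; u = 1,942/49,556 = 3.92%.
Change = 3.92% − 3.16% = +0.76 pp.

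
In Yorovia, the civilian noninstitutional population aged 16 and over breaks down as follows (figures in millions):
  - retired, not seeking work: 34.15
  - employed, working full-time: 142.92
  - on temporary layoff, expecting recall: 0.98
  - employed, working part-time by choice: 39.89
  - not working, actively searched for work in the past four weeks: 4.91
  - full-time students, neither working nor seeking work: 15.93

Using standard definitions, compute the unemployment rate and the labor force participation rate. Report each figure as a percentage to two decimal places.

Unemployment rate ≈ 3.12%; labor force participation rate ≈ 79.03%.

Employed = 142.92 + 39.89 = 182.81 million.
Unemployed = 0.98 + 4.91 = 5.89 million (jobless and actively searching, or on temporary layoff).
Labor force = 182.81 + 5.89 = 188.70 million.
Not in labor force = 34.15 + 15.93 = 50.08 million (those not working and not actively searching are outside the labor force).
Civilian working-age population = 188.70 + 50.08 = 238.78 million.
Unemployment rate = 5.89 / 188.70 = 3.12%.
Labor force participation rate = 188.70 / 238.78 = 79.03%.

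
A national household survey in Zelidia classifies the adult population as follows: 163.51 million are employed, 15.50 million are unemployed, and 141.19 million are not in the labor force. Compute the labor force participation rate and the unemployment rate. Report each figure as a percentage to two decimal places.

Labor force = employed + unemployed = 163.51 + 15.50 = 179.01 million.
Working-age population = 179.01 + 141.19 = 320.20 million.
Unemployment rate = 15.50 / 179.01 = 8.66%.
Labor force participation rate = 179.01 / 320.20 = 55.91%.

Labor force participation rate ≈ 55.91%; unemployment rate ≈ 8.66%.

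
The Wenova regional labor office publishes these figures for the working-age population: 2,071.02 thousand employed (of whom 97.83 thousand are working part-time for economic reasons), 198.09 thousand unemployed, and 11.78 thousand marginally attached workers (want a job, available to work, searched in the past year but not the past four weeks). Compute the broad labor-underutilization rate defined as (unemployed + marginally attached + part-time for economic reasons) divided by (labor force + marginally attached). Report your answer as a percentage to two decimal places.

Labor force = 2,071.02 + 198.09 = 2,269.11 thousand.
Numerator = 198.09 + 11.78 + 97.83 = 307.70 thousand.
Denominator = 2,269.11 + 11.78 = 2,280.89 thousand.
Broad rate = 307.70 / 2,280.89 = 13.49%.

Broad underutilization rate ≈ 13.49%.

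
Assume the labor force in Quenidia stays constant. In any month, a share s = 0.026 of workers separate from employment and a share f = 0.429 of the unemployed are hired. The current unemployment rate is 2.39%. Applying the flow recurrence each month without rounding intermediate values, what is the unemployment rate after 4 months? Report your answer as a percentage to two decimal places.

With a fixed labor force, u_{t+1} = u_t + s·(1−u_t) − f·u_t = u_t·(1−s−f) + s.
Here 1−s−f = 0.545 and s = 0.026.
u_1 = 0.023900 × 0.545 + 0.026 = 0.039026.
u_2 = 0.039026 × 0.545 + 0.026 = 0.047269.
u_3 = 0.047269 × 0.545 + 0.026 = 0.051762.
u_4 = 0.051762 × 0.545 + 0.026 = 0.054210.

Unemployment rate after four months ≈ 5.42%.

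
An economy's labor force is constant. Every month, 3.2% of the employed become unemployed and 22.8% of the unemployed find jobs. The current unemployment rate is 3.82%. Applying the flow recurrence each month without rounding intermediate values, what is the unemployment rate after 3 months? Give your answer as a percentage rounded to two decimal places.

Unemployment rate after three months ≈ 8.87%.

With a fixed labor force, u_{t+1} = u_t + s·(1−u_t) − f·u_t = u_t·(1−s−f) + s.
Here 1−s−f = 0.740 and s = 0.032.
u_1 = 0.038200 × 0.740 + 0.032 = 0.060268.
u_2 = 0.060268 × 0.740 + 0.032 = 0.076598.
u_3 = 0.076598 × 0.740 + 0.032 = 0.088683.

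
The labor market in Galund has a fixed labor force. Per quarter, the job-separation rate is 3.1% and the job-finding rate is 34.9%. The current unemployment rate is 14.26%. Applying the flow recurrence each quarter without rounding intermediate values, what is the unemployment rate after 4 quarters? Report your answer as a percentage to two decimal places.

Unemployment rate after four quarters ≈ 9.06%.

With a fixed labor force, u_{t+1} = u_t + s·(1−u_t) − f·u_t = u_t·(1−s−f) + s.
Here 1−s−f = 0.620 and s = 0.031.
u_1 = 0.142600 × 0.620 + 0.031 = 0.119412.
u_2 = 0.119412 × 0.620 + 0.031 = 0.105035.
u_3 = 0.105035 × 0.620 + 0.031 = 0.096122.
u_4 = 0.096122 × 0.620 + 0.031 = 0.090596.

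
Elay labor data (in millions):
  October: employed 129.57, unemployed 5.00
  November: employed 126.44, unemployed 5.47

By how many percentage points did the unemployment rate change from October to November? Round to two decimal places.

October: labor force = 129.57 + 5.00 = 134.57; u = 5.00/134.57 = 3.72%.
November: labor force = 126.44 + 5.47 = 131.91; u = 5.47/131.91 = 4.15%.
Change = 4.15% − 3.72% = +0.43 pp.

The unemployment rate changed by +0.43 percentage points.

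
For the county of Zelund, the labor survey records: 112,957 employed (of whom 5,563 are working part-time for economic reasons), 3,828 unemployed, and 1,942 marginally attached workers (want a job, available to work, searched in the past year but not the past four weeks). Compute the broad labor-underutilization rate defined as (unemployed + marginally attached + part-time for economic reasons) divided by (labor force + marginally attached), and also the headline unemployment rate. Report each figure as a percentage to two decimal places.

Labor force = 112,957 + 3,828 = 116,785.
Numerator = 3,828 + 1,942 + 5,563 = 11,333.
Denominator = 116,785 + 1,942 = 118,727.
Broad rate = 11,333 / 118,727 = 9.55%.
Headline unemployment rate = 3,828 / 116,785 = 3.28%.

Broad underutilization rate ≈ 9.55%; headline unemployment rate ≈ 3.28%.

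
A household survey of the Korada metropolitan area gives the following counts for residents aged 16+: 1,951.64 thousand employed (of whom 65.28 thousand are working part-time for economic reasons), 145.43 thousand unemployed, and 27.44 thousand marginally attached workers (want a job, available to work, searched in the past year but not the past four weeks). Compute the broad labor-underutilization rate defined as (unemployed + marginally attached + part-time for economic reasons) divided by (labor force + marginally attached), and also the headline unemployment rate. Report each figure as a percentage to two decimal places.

Broad underutilization rate ≈ 11.21%; headline unemployment rate ≈ 6.93%.

Labor force = 1,951.64 + 145.43 = 2,097.07 thousand.
Numerator = 145.43 + 27.44 + 65.28 = 238.15 thousand.
Denominator = 2,097.07 + 27.44 = 2,124.51 thousand.
Broad rate = 238.15 / 2,124.51 = 11.21%.
Headline unemployment rate = 145.43 / 2,097.07 = 6.93%.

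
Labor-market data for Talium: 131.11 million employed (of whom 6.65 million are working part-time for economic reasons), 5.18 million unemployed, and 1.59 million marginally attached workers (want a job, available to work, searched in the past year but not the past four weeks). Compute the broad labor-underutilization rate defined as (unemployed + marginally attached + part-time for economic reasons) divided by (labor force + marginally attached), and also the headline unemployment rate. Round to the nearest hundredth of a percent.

Labor force = 131.11 + 5.18 = 136.29 million.
Numerator = 5.18 + 1.59 + 6.65 = 13.42 million.
Denominator = 136.29 + 1.59 = 137.88 million.
Broad rate = 13.42 / 137.88 = 9.73%.
Headline unemployment rate = 5.18 / 136.29 = 3.80%.

Broad underutilization rate ≈ 9.73%; headline unemployment rate ≈ 3.80%.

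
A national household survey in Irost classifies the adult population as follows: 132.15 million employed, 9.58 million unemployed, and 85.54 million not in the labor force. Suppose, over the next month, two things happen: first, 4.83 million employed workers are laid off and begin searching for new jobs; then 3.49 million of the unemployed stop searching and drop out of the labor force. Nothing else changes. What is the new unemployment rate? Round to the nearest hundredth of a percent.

Initially, labor force = 132.15 + 9.58 = 141.73 million, so u = 9.58/141.73 = 6.76%.
After the first change, employed falls and unemployed rises by 4.83; labor force unchanged → E = 127.32, U = 14.41, labor force = 141.73 million.
After the second change, unemployed and labor force both fall by 3.49 → E = 127.32, U = 10.92, labor force = 138.24 million.
New unemployment rate = 10.92 / 138.24 = 7.90%.

New unemployment rate ≈ 7.90%.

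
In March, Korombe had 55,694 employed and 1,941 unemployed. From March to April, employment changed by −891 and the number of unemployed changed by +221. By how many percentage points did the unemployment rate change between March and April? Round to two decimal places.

March: labor force = 55,694 + 1,941 = 57,635; u = 1,941/57,635 = 3.37%.
April: labor force = 54,803 + 2,162 = 56,965; u = 2,162/56,965 = 3.80%.
Change = 3.80% − 3.37% = +0.43 pp.

The unemployment rate changed by +0.43 percentage points.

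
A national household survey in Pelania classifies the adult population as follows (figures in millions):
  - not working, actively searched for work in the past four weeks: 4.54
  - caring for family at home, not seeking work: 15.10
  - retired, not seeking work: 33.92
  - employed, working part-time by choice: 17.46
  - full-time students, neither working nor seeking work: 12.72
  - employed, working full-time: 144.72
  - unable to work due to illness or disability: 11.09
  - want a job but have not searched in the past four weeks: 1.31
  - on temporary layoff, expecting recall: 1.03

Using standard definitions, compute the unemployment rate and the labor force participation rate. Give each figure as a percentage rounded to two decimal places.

Employed = 17.46 + 144.72 = 162.18 million.
Unemployed = 4.54 + 1.03 = 5.57 million (jobless and actively searching, or on temporary layoff).
Labor force = 162.18 + 5.57 = 167.75 million.
Not in labor force = 15.10 + 33.92 + 12.72 + 11.09 + 1.31 = 74.14 million (those not working and not actively searching are outside the labor force — including those who want a job but have given up searching).
Civilian working-age population = 167.75 + 74.14 = 241.89 million.
Unemployment rate = 5.57 / 167.75 = 3.32%.
Labor force participation rate = 167.75 / 241.89 = 69.35%.

Unemployment rate ≈ 3.32%; labor force participation rate ≈ 69.35%.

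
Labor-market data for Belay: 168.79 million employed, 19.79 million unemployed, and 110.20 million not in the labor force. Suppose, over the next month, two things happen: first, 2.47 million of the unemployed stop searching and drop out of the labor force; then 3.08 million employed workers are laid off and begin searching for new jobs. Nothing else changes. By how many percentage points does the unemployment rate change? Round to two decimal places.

Initially, labor force = 168.79 + 19.79 = 188.58 million, so u = 19.79/188.58 = 10.49%.
After the first change, unemployed and labor force both fall by 2.47 → E = 168.79, U = 17.32, labor force = 186.11 million.
After the second change, employed falls and unemployed rises by 3.08; labor force unchanged → E = 165.71, U = 20.40, labor force = 186.11 million.
New unemployment rate = 20.40 / 186.11 = 10.96%.
Change = 10.96% − 10.49% = +0.47 percentage points.

The unemployment rate changes by +0.47 percentage points.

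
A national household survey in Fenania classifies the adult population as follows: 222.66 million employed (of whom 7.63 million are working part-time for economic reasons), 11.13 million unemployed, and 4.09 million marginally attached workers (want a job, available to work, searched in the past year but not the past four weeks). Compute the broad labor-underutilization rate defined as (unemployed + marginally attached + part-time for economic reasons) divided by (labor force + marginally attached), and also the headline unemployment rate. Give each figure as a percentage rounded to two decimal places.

Labor force = 222.66 + 11.13 = 233.79 million.
Numerator = 11.13 + 4.09 + 7.63 = 22.85 million.
Denominator = 233.79 + 4.09 = 237.88 million.
Broad rate = 22.85 / 237.88 = 9.61%.
Headline unemployment rate = 11.13 / 233.79 = 4.76%.

Broad underutilization rate ≈ 9.61%; headline unemployment rate ≈ 4.76%.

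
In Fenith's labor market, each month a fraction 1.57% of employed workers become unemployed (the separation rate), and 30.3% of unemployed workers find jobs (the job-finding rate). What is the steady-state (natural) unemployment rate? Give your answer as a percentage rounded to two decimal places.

At steady state the flows balance: s·E = f·U, so U/(E+U) = s/(s+f).
u* = 1.57 / (1.57 + 30.3) = 1.57 / 31.87 = 4.93%.

Steady-state unemployment rate ≈ 4.93%.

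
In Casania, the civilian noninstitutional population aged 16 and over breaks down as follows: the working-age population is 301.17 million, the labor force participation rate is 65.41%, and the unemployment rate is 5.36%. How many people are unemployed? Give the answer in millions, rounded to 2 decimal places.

About 10.56 million are unemployed.

Labor force = 0.6541 × 301.17 = 197.00 million.
Unemployed = 0.0536 × 197.00 ≈ 10.56 million.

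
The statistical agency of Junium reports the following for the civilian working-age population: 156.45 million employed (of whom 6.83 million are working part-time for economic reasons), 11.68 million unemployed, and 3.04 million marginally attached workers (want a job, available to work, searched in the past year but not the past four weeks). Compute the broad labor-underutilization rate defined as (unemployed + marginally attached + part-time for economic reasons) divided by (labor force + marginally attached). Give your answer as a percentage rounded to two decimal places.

Broad underutilization rate ≈ 12.59%.

Labor force = 156.45 + 11.68 = 168.13 million.
Numerator = 11.68 + 3.04 + 6.83 = 21.55 million.
Denominator = 168.13 + 3.04 = 171.17 million.
Broad rate = 21.55 / 171.17 = 12.59%.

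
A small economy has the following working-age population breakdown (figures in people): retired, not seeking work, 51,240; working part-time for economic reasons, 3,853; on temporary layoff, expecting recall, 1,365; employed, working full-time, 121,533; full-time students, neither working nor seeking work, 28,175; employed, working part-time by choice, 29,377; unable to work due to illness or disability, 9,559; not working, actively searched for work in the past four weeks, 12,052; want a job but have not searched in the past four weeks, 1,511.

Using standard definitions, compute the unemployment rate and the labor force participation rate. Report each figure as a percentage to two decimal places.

Unemployment rate ≈ 7.98%; labor force participation rate ≈ 65.02%.

Employed = 3,853 + 121,533 + 29,377 = 154,763 (anyone who worked, including part-time for economic reasons, counts as employed).
Unemployed = 1,365 + 12,052 = 13,417 (jobless and actively searching, or on temporary layoff).
Labor force = 154,763 + 13,417 = 168,180.
Not in labor force = 51,240 + 28,175 + 9,559 + 1,511 = 90,485 (those not working and not actively searching are outside the labor force — including those who want a job but have given up searching).
Civilian working-age population = 168,180 + 90,485 = 258,665.
Unemployment rate = 13,417 / 168,180 = 7.98%.
Labor force participation rate = 168,180 / 258,665 = 65.02%.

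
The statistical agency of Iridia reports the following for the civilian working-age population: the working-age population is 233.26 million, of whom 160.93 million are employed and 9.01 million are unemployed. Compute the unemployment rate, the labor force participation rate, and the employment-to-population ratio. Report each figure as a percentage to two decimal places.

Unemployment rate ≈ 5.30%; labor force participation rate ≈ 72.85%; employment-population ratio ≈ 68.99%.

Labor force = employed + unemployed = 160.93 + 9.01 = 169.94 million.
Unemployment rate = 9.01 / 169.94 = 5.30%.
Labor force participation rate = 169.94 / 233.26 = 72.85%.
Employment-population ratio = 160.93 / 233.26 = 68.99%.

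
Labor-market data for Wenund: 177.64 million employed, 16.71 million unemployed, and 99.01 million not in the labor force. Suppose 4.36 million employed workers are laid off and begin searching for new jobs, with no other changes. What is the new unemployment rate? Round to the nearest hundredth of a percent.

Initially, labor force = 177.64 + 16.71 = 194.35 million, so u = 16.71/194.35 = 8.60%.
After the change, employed falls and unemployed rises by 4.36; labor force unchanged → E = 173.28, U = 21.07, labor force = 194.35 million.
New unemployment rate = 21.07 / 194.35 = 10.84%.

New unemployment rate ≈ 10.84%.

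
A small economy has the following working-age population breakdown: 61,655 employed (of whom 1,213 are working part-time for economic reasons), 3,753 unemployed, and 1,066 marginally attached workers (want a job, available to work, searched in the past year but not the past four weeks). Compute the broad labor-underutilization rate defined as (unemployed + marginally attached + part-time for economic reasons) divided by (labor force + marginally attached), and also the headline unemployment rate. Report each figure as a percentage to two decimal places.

Broad underutilization rate ≈ 9.07%; headline unemployment rate ≈ 5.74%.

Labor force = 61,655 + 3,753 = 65,408.
Numerator = 3,753 + 1,066 + 1,213 = 6,032.
Denominator = 65,408 + 1,066 = 66,474.
Broad rate = 6,032 / 66,474 = 9.07%.
Headline unemployment rate = 3,753 / 65,408 = 5.74%.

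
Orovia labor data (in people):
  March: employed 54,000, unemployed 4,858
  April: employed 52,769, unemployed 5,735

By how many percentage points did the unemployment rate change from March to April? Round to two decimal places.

March: labor force = 54,000 + 4,858 = 58,858; u = 4,858/58,858 = 8.25%.
April: labor force = 52,769 + 5,735 = 58,504; u = 5,735/58,504 = 9.80%.
Change = 9.80% − 8.25% = +1.55 pp.

The unemployment rate changed by +1.55 percentage points.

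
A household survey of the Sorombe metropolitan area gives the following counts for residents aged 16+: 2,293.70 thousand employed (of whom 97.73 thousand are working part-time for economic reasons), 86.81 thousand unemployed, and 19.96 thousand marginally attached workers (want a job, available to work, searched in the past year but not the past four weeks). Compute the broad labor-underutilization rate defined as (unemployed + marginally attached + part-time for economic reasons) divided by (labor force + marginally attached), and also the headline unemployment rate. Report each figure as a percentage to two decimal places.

Broad underutilization rate ≈ 8.52%; headline unemployment rate ≈ 3.65%.

Labor force = 2,293.70 + 86.81 = 2,380.51 thousand.
Numerator = 86.81 + 19.96 + 97.73 = 204.50 thousand.
Denominator = 2,380.51 + 19.96 = 2,400.47 thousand.
Broad rate = 204.50 / 2,400.47 = 8.52%.
Headline unemployment rate = 86.81 / 2,380.51 = 3.65%.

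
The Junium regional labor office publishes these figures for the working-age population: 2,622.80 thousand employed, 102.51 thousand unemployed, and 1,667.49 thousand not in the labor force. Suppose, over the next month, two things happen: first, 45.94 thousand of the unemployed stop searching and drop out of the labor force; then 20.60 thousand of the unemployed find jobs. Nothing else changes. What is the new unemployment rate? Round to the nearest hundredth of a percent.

New unemployment rate ≈ 1.34%.

Initially, labor force = 2,622.80 + 102.51 = 2,725.31 thousand, so u = 102.51/2,725.31 = 3.76%.
After the first change, unemployed and labor force both fall by 45.94 → E = 2,622.80, U = 56.57, labor force = 2,679.37 thousand.
After the second change, unemployed falls and employed rises by 20.60; labor force unchanged → E = 2,643.40, U = 35.97, labor force = 2,679.37 thousand.
New unemployment rate = 35.97 / 2,679.37 = 1.34%.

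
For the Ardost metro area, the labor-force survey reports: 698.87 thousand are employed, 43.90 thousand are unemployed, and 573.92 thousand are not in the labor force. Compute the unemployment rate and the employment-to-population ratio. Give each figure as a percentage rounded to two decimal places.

Labor force = employed + unemployed = 698.87 + 43.90 = 742.77 thousand.
Working-age population = 742.77 + 573.92 = 1,316.69 thousand.
Unemployment rate = 43.90 / 742.77 = 5.91%.
Employment-population ratio = 698.87 / 1,316.69 = 53.08%.

Unemployment rate ≈ 5.91%; employment-population ratio ≈ 53.08%.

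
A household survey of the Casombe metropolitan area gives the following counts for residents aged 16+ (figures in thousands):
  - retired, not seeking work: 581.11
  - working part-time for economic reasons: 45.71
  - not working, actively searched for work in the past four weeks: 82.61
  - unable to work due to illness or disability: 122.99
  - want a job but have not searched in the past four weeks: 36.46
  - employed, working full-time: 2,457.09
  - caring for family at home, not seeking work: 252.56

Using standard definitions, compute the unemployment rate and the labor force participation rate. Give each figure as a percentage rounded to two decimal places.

Unemployment rate ≈ 3.20%; labor force participation rate ≈ 72.25%.

Employed = 45.71 + 2,457.09 = 2,502.80 thousand (anyone who worked, including part-time for economic reasons, counts as employed).
Unemployed = 82.61 thousand.
Labor force = 2,502.80 + 82.61 = 2,585.41 thousand.
Not in labor force = 581.11 + 122.99 + 36.46 + 252.56 = 993.12 thousand (those not working and not actively searching are outside the labor force — including those who want a job but have given up searching).
Civilian working-age population = 2,585.41 + 993.12 = 3,578.53 thousand.
Unemployment rate = 82.61 / 2,585.41 = 3.20%.
Labor force participation rate = 2,585.41 / 3,578.53 = 72.25%.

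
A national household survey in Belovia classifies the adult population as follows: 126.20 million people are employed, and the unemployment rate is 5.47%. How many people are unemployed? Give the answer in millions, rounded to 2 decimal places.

About 7.30 million are unemployed.

Let U be the number unemployed. The labor force is E + U, and U/(E+U) = 0.0547.
So U = 0.0547 × 126.20 / (1 − 0.0547) = 6.9031 / 0.9453 ≈ 7.30 million.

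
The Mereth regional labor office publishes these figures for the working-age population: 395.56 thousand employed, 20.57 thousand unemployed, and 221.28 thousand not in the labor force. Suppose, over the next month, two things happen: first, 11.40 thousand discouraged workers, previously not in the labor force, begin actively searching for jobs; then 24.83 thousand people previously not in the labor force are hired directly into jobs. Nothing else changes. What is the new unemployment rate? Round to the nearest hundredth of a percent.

New unemployment rate ≈ 7.07%.

Initially, labor force = 395.56 + 20.57 = 416.13 thousand, so u = 20.57/416.13 = 4.94%.
After the first change, unemployed and labor force both rise by 11.40 → E = 395.56, U = 31.97, labor force = 427.53 thousand.
After the second change, employed and labor force both rise by 24.83; unemployed unchanged → E = 420.39, U = 31.97, labor force = 452.36 thousand.
New unemployment rate = 31.97 / 452.36 = 7.07%.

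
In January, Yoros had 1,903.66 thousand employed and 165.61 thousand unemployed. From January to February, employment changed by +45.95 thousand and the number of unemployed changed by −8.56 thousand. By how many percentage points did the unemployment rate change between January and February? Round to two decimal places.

January: labor force = 1,903.66 + 165.61 = 2,069.27; u = 165.61/2,069.27 = 8.00%.
February: labor force = 1,949.61 + 157.05 = 2,106.66; u = 157.05/2,106.66 = 7.45%.
Change = 7.45% − 8.00% = −0.55 pp.

The unemployment rate changed by −0.55 percentage points.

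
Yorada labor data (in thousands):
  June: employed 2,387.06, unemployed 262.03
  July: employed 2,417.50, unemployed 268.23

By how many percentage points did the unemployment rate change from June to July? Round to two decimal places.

June: labor force = 2,387.06 + 262.03 = 2,649.09; u = 262.03/2,649.09 = 9.89%.
July: labor force = 2,417.50 + 268.23 = 2,685.73; u = 268.23/2,685.73 = 9.99%.
Change = 9.99% − 9.89% = +0.10 pp.

The unemployment rate changed by +0.10 percentage points.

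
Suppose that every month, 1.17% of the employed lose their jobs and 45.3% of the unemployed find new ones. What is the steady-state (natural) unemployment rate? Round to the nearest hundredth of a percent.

Steady-state unemployment rate ≈ 2.52%.

At steady state the flows balance: s·E = f·U, so U/(E+U) = s/(s+f).
u* = 1.17 / (1.17 + 45.3) = 1.17 / 46.47 = 2.52%.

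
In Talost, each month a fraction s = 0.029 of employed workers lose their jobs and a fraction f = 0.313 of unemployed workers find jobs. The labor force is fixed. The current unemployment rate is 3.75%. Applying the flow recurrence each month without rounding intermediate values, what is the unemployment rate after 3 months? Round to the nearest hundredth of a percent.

Unemployment rate after three months ≈ 7.13%.

With a fixed labor force, u_{t+1} = u_t + s·(1−u_t) − f·u_t = u_t·(1−s−f) + s.
Here 1−s−f = 0.658 and s = 0.029.
u_1 = 0.037500 × 0.658 + 0.029 = 0.053675.
u_2 = 0.053675 × 0.658 + 0.029 = 0.064318.
u_3 = 0.064318 × 0.658 + 0.029 = 0.071321.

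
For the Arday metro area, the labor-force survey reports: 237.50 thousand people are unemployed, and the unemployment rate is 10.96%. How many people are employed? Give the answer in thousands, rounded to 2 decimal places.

Labor force = U / u = 237.50 / 0.1096 ≈ 2,166.97 thousand.
Employed = labor force − unemployed = 2,166.97 − 237.50 = 1,929.47 thousand.

About 1,929.47 thousand are employed.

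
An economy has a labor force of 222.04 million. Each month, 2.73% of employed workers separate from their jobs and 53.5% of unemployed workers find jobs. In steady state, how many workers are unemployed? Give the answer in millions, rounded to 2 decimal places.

About 10.78 million are unemployed in steady state.

Steady-state unemployment rate u* = s/(s+f) = 2.73/(2.73+53.5) = 0.048551.
Unemployed = u* × labor force = 0.048551 × 222.04 ≈ 10.78 million.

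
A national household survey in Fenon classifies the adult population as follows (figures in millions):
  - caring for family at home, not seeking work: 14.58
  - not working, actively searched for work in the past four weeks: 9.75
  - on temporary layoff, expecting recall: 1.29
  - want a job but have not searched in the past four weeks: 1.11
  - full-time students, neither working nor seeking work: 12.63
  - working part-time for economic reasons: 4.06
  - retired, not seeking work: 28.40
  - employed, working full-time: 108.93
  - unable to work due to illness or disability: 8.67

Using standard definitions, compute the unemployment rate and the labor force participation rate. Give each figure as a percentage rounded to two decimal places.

Unemployment rate ≈ 8.90%; labor force participation rate ≈ 65.48%.

Employed = 4.06 + 108.93 = 112.99 million (anyone who worked, including part-time for economic reasons, counts as employed).
Unemployed = 9.75 + 1.29 = 11.04 million (jobless and actively searching, or on temporary layoff).
Labor force = 112.99 + 11.04 = 124.03 million.
Not in labor force = 14.58 + 1.11 + 12.63 + 28.40 + 8.67 = 65.39 million (those not working and not actively searching are outside the labor force — including those who want a job but have given up searching).
Civilian working-age population = 124.03 + 65.39 = 189.42 million.
Unemployment rate = 11.04 / 124.03 = 8.90%.
Labor force participation rate = 124.03 / 189.42 = 65.48%.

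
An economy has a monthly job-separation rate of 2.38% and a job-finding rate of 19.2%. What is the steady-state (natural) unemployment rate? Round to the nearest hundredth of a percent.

Steady-state unemployment rate ≈ 11.03%.

At steady state the flows balance: s·E = f·U, so U/(E+U) = s/(s+f).
u* = 2.38 / (2.38 + 19.2) = 2.38 / 21.58 = 11.03%.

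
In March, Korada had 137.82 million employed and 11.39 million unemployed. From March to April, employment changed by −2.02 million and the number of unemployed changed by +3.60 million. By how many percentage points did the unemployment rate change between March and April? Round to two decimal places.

March: labor force = 137.82 + 11.39 = 149.21; u = 11.39/149.21 = 7.63%.
April: labor force = 135.80 + 14.99 = 150.79; u = 14.99/150.79 = 9.94%.
Change = 9.94% − 7.63% = +2.31 pp.

The unemployment rate changed by +2.31 percentage points.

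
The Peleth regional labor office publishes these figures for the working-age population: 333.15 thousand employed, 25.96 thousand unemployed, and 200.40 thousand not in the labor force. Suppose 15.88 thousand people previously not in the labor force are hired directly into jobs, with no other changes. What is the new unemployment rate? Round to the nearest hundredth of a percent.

Initially, labor force = 333.15 + 25.96 = 359.11 thousand, so u = 25.96/359.11 = 7.23%.
After the change, employed and labor force both rise by 15.88; unemployed unchanged → E = 349.03, U = 25.96, labor force = 374.99 thousand.
New unemployment rate = 25.96 / 374.99 = 6.92%.

New unemployment rate ≈ 6.92%.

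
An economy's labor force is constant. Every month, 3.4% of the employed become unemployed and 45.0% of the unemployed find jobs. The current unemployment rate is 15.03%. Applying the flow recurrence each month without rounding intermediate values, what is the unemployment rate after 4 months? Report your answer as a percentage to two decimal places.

Unemployment rate after four months ≈ 7.59%.

With a fixed labor force, u_{t+1} = u_t + s·(1−u_t) − f·u_t = u_t·(1−s−f) + s.
Here 1−s−f = 0.516 and s = 0.034.
u_1 = 0.150300 × 0.516 + 0.034 = 0.111555.
u_2 = 0.111555 × 0.516 + 0.034 = 0.091562.
u_3 = 0.091562 × 0.516 + 0.034 = 0.081246.
u_4 = 0.081246 × 0.516 + 0.034 = 0.075923.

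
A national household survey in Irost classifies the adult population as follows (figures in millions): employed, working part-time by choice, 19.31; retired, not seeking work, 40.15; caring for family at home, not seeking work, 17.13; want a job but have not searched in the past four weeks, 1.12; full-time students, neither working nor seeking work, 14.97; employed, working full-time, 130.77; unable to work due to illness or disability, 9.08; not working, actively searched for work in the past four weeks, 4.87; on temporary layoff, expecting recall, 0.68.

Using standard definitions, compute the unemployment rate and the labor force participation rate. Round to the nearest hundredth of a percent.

Unemployment rate ≈ 3.57%; labor force participation rate ≈ 65.37%.

Employed = 19.31 + 130.77 = 150.08 million.
Unemployed = 4.87 + 0.68 = 5.55 million (jobless and actively searching, or on temporary layoff).
Labor force = 150.08 + 5.55 = 155.63 million.
Not in labor force = 40.15 + 17.13 + 1.12 + 14.97 + 9.08 = 82.45 million (those not working and not actively searching are outside the labor force — including those who want a job but have given up searching).
Civilian working-age population = 155.63 + 82.45 = 238.08 million.
Unemployment rate = 5.55 / 155.63 = 3.57%.
Labor force participation rate = 155.63 / 238.08 = 65.37%.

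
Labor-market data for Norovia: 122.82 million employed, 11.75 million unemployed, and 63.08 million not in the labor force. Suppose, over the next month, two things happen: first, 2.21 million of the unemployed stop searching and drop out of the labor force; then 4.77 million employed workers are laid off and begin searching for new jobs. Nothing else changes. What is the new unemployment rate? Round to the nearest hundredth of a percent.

New unemployment rate ≈ 10.81%.

Initially, labor force = 122.82 + 11.75 = 134.57 million, so u = 11.75/134.57 = 8.73%.
After the first change, unemployed and labor force both fall by 2.21 → E = 122.82, U = 9.54, labor force = 132.36 million.
After the second change, employed falls and unemployed rises by 4.77; labor force unchanged → E = 118.05, U = 14.31, labor force = 132.36 million.
New unemployment rate = 14.31 / 132.36 = 10.81%.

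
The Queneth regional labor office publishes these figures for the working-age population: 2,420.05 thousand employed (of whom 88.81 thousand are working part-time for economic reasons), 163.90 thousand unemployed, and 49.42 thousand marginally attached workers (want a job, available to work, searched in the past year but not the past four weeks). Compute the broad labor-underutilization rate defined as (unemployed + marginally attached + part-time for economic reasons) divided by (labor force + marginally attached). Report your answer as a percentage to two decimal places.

Broad underutilization rate ≈ 11.47%.

Labor force = 2,420.05 + 163.90 = 2,583.95 thousand.
Numerator = 163.90 + 49.42 + 88.81 = 302.13 thousand.
Denominator = 2,583.95 + 49.42 = 2,633.37 thousand.
Broad rate = 302.13 / 2,633.37 = 11.47%.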